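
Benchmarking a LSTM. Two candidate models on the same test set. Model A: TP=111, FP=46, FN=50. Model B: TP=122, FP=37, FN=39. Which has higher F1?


Model A: P=111/157=0.707, R=111/161=0.6894, F1=2PR/(P+R)=2TP/(2TP+FP+FN)=222/318=0.6981
Model B: P=122/159=0.7673, R=122/161=0.7578, F1=2PR/(P+R)=2TP/(2TP+FP+FN)=244/320=0.7625
0.6981 < 0.7625 → Model B

Model B


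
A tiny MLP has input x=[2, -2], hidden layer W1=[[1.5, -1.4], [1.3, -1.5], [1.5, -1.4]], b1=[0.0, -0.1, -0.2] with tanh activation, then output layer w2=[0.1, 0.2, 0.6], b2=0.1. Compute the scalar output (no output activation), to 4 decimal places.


z1[0] = (1.5)·(2) + (-1.4)·(-2) + 0.0 = 5.8
z1[1] = (1.3)·(2) + (-1.5)·(-2) - 0.1 = 5.5
z1[2] = (1.5)·(2) + (-1.4)·(-2) - 0.2 = 5.6
h = tanh(z1) = [1.0, 1.0, 1.0]
output = (0.1)·(1.0) + (0.2)·(1.0) + (0.6)·(1.0) + 0.1 = 1.0

1.0


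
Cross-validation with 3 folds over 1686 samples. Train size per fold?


Fold size = 1686/3 = 562
Training per fold = 1686 - 562 = 1124

1124


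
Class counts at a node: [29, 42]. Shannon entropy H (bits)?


Probabilities: [29/71, 42/71] ≈ [0.4085, 0.5915]
H = -((29/71)·log₂(29/71) + (42/71)·log₂(42/71))
  = 0.9757 bits

0.9757 bits


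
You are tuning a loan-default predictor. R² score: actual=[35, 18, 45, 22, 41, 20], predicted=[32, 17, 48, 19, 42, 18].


ȳ = 30.1667
SS_res = Σ(y-ŷ)² = 33
SS_tot = Σ(y-ȳ)² = 678.83
R² = 1 - SS_res/SS_tot = 1 - 0.0486 = 0.9514

0.9514


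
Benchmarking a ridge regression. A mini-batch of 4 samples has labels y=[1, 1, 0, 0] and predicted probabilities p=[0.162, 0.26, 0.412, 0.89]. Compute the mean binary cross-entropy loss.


L[0] = -ln(0.162) = 1.8202
L[1] = -ln(0.26) = 1.3471
L[2] = -ln(1-0.412) = -ln(0.588) = 0.531
L[3] = -ln(1-0.89) = -ln(0.11) = 2.2073
mean = (1.8202 + 1.3471 + 0.531 + 2.2073)/4 = 1.4764

1.4764


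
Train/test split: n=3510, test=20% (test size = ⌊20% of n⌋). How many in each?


Test = ⌊3510·20/100⌋ = 702
Train = 3510 - 702 = 2808

Train: 2808, Test: 702


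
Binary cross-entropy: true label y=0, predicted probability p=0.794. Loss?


BCE = -[y·ln(p) + (1-y)·ln(1-p)]
= -0 - 1·ln(1-0.794)
= -ln(0.206) = 1.5799

1.5799


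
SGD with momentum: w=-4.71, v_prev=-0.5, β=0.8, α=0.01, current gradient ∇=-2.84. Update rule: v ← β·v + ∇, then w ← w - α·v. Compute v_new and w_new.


v_new = 0.8·-0.5 - 2.84 = -0.4 - 2.84 = -3.24
w_new = -4.71 - 0.01·-3.24 = -4.71 + 0.0324 = -4.6776

v_new=-3.24, w_new=-4.6776


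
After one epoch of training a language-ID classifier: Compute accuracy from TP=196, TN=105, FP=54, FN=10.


Accuracy = (TP+TN)/(TP+TN+FP+FN)
= (196+105)/(365)
= 301/365 = 82.47%

82.47%


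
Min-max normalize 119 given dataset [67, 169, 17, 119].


min=17, max=169
(119-17)/(169-17) = 102/152 = 0.6711

0.6711


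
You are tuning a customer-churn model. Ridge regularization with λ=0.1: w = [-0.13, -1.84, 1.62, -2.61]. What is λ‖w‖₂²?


‖w‖₂² = (-0.13)² + (-1.84)² + (1.62)² + (-2.61)²
     = 0.0169 + 3.3856 + 2.6244 + 6.8121
     = 12.839
λ·‖w‖₂² = 0.1·12.839 = 1.2839

1.2839


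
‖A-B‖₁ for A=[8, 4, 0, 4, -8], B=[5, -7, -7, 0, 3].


d = |8-5| + |4+ 7| + |0+ 7| + |4-0| + |-8-3|
  = 3 + 11 + 7 + 4 + 11
  = 36

36


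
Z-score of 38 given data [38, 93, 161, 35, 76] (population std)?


μ = 80.6, σ = 45.8981
z = (38 - 80.6)/45.8981 = -0.9281

-0.9281


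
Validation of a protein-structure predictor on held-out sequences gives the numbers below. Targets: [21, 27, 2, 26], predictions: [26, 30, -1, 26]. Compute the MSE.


Squared errors: (21-26)²=25, (27-30)²=9, (2+ 1)²=9, (26-26)²=0
Sum = 43
MSE = 43/4 = 43/4

43/4


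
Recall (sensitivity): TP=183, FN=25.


Recall = TP/(TP+FN)
= 183/(183+25)
= 183/208 = 87.98%

87.98%


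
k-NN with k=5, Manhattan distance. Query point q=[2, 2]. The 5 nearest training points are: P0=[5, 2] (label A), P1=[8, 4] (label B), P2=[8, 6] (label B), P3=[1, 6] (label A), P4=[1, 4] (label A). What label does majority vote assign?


d(q,P0) = 3  (label A)
d(q,P1) = 8  (label B)
d(q,P2) = 10  (label B)
d(q,P3) = 5  (label A)
d(q,P4) = 3  (label A)
Votes: A=3, B=2
Majority → A

A


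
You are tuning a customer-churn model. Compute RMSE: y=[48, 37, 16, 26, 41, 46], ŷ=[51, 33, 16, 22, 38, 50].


MSE = 66/6 = 11
RMSE = √(66/6) = 3.3166

3.3166


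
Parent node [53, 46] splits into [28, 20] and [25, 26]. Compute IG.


Parent = [53, 46], H_parent = 0.9964
H_left = 0.9799 (n=48), H_right = 0.9997 (n=51)
H_children = (48/99)·0.9799 + (51/99)·0.9997 = 0.9901
IG = 0.9964 - 0.9901 = 0.0063

0.0063


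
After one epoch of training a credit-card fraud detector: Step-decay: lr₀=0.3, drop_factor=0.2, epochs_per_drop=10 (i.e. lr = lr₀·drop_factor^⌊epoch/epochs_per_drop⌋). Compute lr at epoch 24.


n_drops = ⌊24/10⌋ = 2
lr = 0.3·0.2^2 = 0.3·0.04 = 0.012

0.012


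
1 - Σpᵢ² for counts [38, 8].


Probabilities: [38/46, 8/46] ≈ [0.8261, 0.1739]
Σpᵢ² = (1444 + 64)/46² = 1508/2116
Gini = 1 - Σpᵢ² = 1 - 1508/2116 = 0.2873

0.2873


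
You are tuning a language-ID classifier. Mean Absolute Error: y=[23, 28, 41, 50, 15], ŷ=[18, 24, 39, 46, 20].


Absolute errors: |23-18|=5, |28-24|=4, |41-39|=2, |50-46|=4, |15-20|=5
Sum = 20
MAE = 20/5 = 4

4


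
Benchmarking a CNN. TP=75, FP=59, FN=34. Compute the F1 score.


Precision = 75/134 = 0.5597
Recall = 75/109 = 0.6881
F1 = 2·P·R/(P+R) = 2·TP/(2·TP+FP+FN) = 150/(150+59+34) = 150/243 = 0.6173

0.6173


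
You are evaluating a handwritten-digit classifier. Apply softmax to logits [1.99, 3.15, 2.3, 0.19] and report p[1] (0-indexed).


Exponentials: e^1.99=7.3155, e^3.15=23.3361, e^2.3=9.9742, e^0.19=1.2092
Sum = 41.835
Softmax = [0.1749, 0.5578, 0.2384, 0.0289]
p[1] = 23.3361/41.835 = 0.5578

0.5578


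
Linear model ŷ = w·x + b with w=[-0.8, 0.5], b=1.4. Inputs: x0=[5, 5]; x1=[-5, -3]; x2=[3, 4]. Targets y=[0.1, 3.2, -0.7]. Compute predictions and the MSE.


ŷ0 = (-0.8)·(5) + (0.5)·(5) + 1.4 = -0.1
ŷ1 = (-0.8)·(-5) + (0.5)·(-3) + 1.4 = 3.9
ŷ2 = (-0.8)·(3) + (0.5)·(4) + 1.4 = 1.0
errors² = [0.04, 0.49, 2.89]
MSE = 3.4200/3 = 1.14

1.14


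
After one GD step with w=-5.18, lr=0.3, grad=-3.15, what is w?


w_new = w - α·∇
= -5.18 - 0.3·-3.15
= -5.18 + 0.945
= -4.235

-4.235


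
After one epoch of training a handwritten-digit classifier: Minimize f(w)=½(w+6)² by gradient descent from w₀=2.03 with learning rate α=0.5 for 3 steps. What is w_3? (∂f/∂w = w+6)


step 1: grad = 2.03+6 = 8.03; w = 2.03 - 0.5·(8.03) = -1.985
step 2: grad = -1.985+6 = 4.015; w = -1.985 - 0.5·(4.015) = -3.9925
step 3: grad = -3.9925+6 = 2.0075; w = -3.9925 - 0.5·(2.0075) = -4.99625

-4.99625


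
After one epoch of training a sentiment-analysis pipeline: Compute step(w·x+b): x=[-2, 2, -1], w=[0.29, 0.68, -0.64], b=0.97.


z = (-2)·(0.29) + (2)·(0.68) + (-1)·(-0.64) + 0.97
  = 2.39
step(z) = 1 (z≥0)

1


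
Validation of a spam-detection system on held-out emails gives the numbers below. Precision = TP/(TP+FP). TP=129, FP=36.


Precision = TP/(TP+FP)
= 129/(129+36)
= 129/165 = 78.18%

78.18%


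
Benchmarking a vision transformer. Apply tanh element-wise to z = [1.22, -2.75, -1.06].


tanh(1.22) = 0.8397
tanh(-2.75) = -0.9919
tanh(-1.06) = -0.7857
result = [0.8397, -0.9919, -0.7857]

[0.8397, -0.9919, -0.7857]


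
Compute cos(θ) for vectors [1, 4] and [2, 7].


A·B = 1·2 + 4·7 = 30
‖A‖ = √17 = 4.1231, ‖B‖ = √53 = 7.2801
cos = 30/(√17·√53) = 30/√901 = 0.9994

0.9994


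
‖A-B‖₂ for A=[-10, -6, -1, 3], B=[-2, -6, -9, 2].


d = √((-10+ 2)² + (-6+ 6)² + (-1+ 9)² + (3-2)²)
  = √(64 + 0 + 64 + 1)
  = √129 = 11.3578

11.3578


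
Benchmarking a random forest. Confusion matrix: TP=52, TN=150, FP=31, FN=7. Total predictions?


Total = TP + TN + FP + FN
= 52 + 150 + 31 + 7
= 240
(Predicted positive: 83, predicted negative: 157)

240


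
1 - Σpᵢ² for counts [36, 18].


Probabilities: [36/54, 18/54] ≈ [0.6667, 0.3333]
Σpᵢ² = (1296 + 324)/54² = 1620/2916
Gini = 1 - Σpᵢ² = 1 - 1620/2916 = 0.4444

0.4444


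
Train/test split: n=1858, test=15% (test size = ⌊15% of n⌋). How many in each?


Test = ⌊1858·15/100⌋ = 278
Train = 1858 - 278 = 1580

Train: 1580, Test: 278


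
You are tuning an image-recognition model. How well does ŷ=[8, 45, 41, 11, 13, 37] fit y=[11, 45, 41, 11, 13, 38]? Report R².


ȳ = 26.5
SS_res = Σ(y-ŷ)² = 10
SS_tot = Σ(y-ȳ)² = 1347.5
R² = 1 - SS_res/SS_tot = 1 - 0.0074 = 0.9926

0.9926


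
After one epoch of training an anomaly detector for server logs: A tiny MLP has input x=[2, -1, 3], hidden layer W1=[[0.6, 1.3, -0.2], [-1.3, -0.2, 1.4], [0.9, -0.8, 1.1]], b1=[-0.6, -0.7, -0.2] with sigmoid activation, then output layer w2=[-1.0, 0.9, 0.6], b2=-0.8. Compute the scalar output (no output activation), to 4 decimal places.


z1[0] = (0.6)·(2) + (1.3)·(-1) + (-0.2)·(3) - 0.6 = -1.3
z1[1] = (-1.3)·(2) + (-0.2)·(-1) + (1.4)·(3) - 0.7 = 1.1
z1[2] = (0.9)·(2) + (-0.8)·(-1) + (1.1)·(3) - 0.2 = 5.7
h = sigmoid(z1) = [0.2142, 0.7503, 0.9967]
output = (-1.0)·(0.2142) + (0.9)·(0.7503) + (0.6)·(0.9967) - 0.8 = 0.2591

0.2591


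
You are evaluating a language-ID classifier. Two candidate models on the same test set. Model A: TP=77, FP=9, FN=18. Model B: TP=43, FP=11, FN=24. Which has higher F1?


Model A: P=77/86=0.8953, R=77/95=0.8105, F1=2PR/(P+R)=2TP/(2TP+FP+FN)=154/181=0.8508
Model B: P=43/54=0.7963, R=43/67=0.6418, F1=2PR/(P+R)=2TP/(2TP+FP+FN)=86/121=0.7107
0.8508 > 0.7107 → Model A

Model A


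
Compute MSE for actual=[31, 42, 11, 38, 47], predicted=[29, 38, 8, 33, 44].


Squared errors: (31-29)²=4, (42-38)²=16, (11-8)²=9, (38-33)²=25, (47-44)²=9
Sum = 63
MSE = 63/5 = 63/5

63/5


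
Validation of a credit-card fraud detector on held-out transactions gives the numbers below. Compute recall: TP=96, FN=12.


Recall = TP/(TP+FN)
= 96/(96+12)
= 96/108 = 88.89%

88.89%


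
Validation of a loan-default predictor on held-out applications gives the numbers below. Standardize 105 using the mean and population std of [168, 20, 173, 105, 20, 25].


μ = 85.1667, σ = 67.1849
z = (105 - 85.1667)/67.1849 = 0.2952

0.2952


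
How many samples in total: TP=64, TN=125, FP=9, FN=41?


Total = TP + TN + FP + FN
= 64 + 125 + 9 + 41
= 239
(Predicted positive: 73, predicted negative: 166)

239


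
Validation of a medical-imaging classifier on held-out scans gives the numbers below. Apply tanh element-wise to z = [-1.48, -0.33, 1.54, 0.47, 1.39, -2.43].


tanh(-1.48) = -0.9015
tanh(-0.33) = -0.3185
tanh(1.54) = 0.9121
tanh(0.47) = 0.4382
tanh(1.39) = 0.8832
tanh(-2.43) = -0.9846
result = [-0.9015, -0.3185, 0.9121, 0.4382, 0.8832, -0.9846]

[-0.9015, -0.3185, 0.9121, 0.4382, 0.8832, -0.9846]


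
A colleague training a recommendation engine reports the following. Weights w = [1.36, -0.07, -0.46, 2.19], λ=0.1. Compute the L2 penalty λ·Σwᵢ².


‖w‖₂² = (1.36)² + (-0.07)² + (-0.46)² + (2.19)²
     = 1.8496 + 0.0049 + 0.2116 + 4.7961
     = 6.8622
λ·‖w‖₂² = 0.1·6.8622 = 0.68622

0.68622


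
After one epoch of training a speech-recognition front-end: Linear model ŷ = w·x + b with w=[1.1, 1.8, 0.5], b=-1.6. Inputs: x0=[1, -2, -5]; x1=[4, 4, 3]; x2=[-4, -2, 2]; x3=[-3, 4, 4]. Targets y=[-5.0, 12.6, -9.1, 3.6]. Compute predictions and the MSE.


ŷ0 = (1.1)·(1) + (1.8)·(-2) + (0.5)·(-5) - 1.6 = -6.6
ŷ1 = (1.1)·(4) + (1.8)·(4) + (0.5)·(3) - 1.6 = 11.5
ŷ2 = (1.1)·(-4) + (1.8)·(-2) + (0.5)·(2) - 1.6 = -8.6
ŷ3 = (1.1)·(-3) + (1.8)·(4) + (0.5)·(4) - 1.6 = 4.3
errors² = [2.56, 1.21, 0.25, 0.49]
MSE = 4.5100/4 = 1.1275

1.1275


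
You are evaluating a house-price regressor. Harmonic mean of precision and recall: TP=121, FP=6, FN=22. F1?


Precision = 121/127 = 0.9528
Recall = 121/143 = 0.8462
F1 = 2·P·R/(P+R) = 2·TP/(2·TP+FP+FN) = 242/(242+6+22) = 242/270 = 0.8963

0.8963


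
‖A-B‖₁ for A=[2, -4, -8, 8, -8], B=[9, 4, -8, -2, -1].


d = |2-9| + |-4-4| + |-8+ 8| + |8+ 2| + |-8+ 1|
  = 7 + 8 + 0 + 10 + 7
  = 32

32


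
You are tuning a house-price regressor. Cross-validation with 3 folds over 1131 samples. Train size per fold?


Fold size = 1131/3 = 377
Training per fold = 1131 - 377 = 754

754


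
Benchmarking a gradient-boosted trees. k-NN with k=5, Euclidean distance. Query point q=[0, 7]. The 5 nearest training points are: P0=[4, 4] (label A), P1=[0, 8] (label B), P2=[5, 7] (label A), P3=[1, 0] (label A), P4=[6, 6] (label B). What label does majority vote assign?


d(q,P0) = 5.0  (label A)
d(q,P1) = 1.0  (label B)
d(q,P2) = 5.0  (label A)
d(q,P3) = 7.0711  (label A)
d(q,P4) = 6.0828  (label B)
Votes: A=3, B=2
Majority → A

A


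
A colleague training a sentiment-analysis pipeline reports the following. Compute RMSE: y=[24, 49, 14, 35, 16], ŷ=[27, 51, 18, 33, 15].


MSE = 34/5 = 6.8
RMSE = √(34/5) = 2.6077

2.6077


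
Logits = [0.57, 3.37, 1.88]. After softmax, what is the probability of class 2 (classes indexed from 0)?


Exponentials: e^0.57=1.7683, e^3.37=29.0785, e^1.88=6.5535
Sum = 37.4003
Softmax = [0.0473, 0.7775, 0.1752]
p[2] = 6.5535/37.4003 = 0.1752

0.1752


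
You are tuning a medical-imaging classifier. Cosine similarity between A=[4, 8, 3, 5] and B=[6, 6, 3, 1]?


A·B = 4·6 + 8·6 + 3·3 + 5·1 = 86
‖A‖ = √114 = 10.6771, ‖B‖ = √82 = 9.0554
cos = 86/(√114·√82) = 86/√9348 = 0.8895

0.8895


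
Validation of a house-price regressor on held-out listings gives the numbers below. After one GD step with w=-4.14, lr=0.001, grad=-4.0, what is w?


w_new = w - α·∇
= -4.14 - 0.001·-4.0
= -4.14 + 0.004
= -4.136

-4.136


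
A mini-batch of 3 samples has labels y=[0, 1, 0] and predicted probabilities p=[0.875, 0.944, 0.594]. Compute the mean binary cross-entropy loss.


L[0] = -ln(1-0.875) = -ln(0.125) = 2.0794
L[1] = -ln(0.944) = 0.0576
L[2] = -ln(1-0.594) = -ln(0.406) = 0.9014
mean = (2.0794 + 0.0576 + 0.9014)/3 = 1.0128

1.0128


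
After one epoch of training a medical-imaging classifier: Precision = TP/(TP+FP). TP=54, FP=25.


Precision = TP/(TP+FP)
= 54/(54+25)
= 54/79 = 68.35%

68.35%


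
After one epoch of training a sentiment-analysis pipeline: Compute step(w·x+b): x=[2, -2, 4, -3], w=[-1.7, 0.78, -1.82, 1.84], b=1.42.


z = (2)·(-1.7) + (-2)·(0.78) + (4)·(-1.82) + (-3)·(1.84) + 1.42
  = -16.34
step(z) = 0 (z<0)

0


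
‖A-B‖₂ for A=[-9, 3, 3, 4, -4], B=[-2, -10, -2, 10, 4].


d = √((-9+ 2)² + (3+ 10)² + (3+ 2)² + (4-10)² + (-4-4)²)
  = √(49 + 169 + 25 + 36 + 64)
  = √343 = 18.5203

18.5203


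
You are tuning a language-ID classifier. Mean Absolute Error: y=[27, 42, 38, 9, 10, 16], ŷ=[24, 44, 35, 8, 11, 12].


Absolute errors: |27-24|=3, |42-44|=2, |38-35|=3, |9-8|=1, |10-11|=1, |16-12|=4
Sum = 14
MAE = 14/6 = 7/3

7/3


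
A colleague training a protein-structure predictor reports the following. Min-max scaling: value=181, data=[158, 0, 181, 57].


min=0, max=181
(181-0)/(181-0) = 181/181 = 1.0

1.0


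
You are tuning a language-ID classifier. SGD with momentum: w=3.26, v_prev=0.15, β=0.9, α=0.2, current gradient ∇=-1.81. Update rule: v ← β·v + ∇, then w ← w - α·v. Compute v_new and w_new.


v_new = 0.9·0.15 - 1.81 = 0.135 - 1.81 = -1.675
w_new = 3.26 - 0.2·-1.675 = 3.26 + 0.335 = 3.595

v_new=-1.675, w_new=3.595


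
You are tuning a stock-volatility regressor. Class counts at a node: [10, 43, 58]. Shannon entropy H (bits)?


Probabilities: [10/111, 43/111, 58/111] ≈ [0.0901, 0.3874, 0.5225]
H = -((10/111)·log₂(10/111) + (43/111)·log₂(43/111) + (58/111)·log₂(58/111))
  = 1.3321 bits

1.3321 bits


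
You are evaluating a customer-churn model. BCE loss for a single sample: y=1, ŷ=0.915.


BCE = -[y·ln(p) + (1-y)·ln(1-p)]
= -1·ln(0.915) - 0
= -ln(0.915) = 0.0888

0.0888


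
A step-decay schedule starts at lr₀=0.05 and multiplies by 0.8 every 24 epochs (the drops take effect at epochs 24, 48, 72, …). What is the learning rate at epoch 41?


n_drops = ⌊41/24⌋ = 1
lr = 0.05·0.8^1 = 0.05·0.8 = 0.04

0.04


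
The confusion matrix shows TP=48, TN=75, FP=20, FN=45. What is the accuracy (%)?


Accuracy = (TP+TN)/(TP+TN+FP+FN)
= (48+75)/(188)
= 123/188 = 65.43%

65.43%


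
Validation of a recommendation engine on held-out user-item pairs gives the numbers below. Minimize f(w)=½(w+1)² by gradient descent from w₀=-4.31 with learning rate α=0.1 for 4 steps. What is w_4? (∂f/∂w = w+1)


step 1: grad = -4.31+1 = -3.31; w = -4.31 - 0.1·(-3.31) = -3.979
step 2: grad = -3.979+1 = -2.979; w = -3.979 - 0.1·(-2.979) = -3.6811
step 3: grad = -3.6811+1 = -2.6811; w = -3.6811 - 0.1·(-2.6811) = -3.41299
step 4: grad = -3.41299+1 = -2.41299; w = -3.41299 - 0.1·(-2.41299) = -3.171691

-3.171691


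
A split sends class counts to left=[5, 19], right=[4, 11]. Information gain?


Parent = [9, 30], H_parent = 0.7793
H_left = 0.7383 (n=24), H_right = 0.8366 (n=15)
H_children = (24/39)·0.7383 + (15/39)·0.8366 = 0.7761
IG = 0.7793 - 0.7761 = 0.0032

0.0032


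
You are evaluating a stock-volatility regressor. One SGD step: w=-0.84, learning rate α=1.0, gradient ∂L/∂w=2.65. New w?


w_new = w - α·∇
= -0.84 - 1.0·2.65
= -0.84 - 2.65
= -3.49

-3.49


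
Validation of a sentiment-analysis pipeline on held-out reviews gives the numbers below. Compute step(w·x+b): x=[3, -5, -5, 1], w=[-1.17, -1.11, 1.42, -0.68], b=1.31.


z = (3)·(-1.17) + (-5)·(-1.11) + (-5)·(1.42) + (1)·(-0.68) + 1.31
  = -4.43
step(z) = 0 (z<0)

0


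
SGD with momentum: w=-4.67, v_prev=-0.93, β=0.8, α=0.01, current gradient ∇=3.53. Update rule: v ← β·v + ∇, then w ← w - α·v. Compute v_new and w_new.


v_new = 0.8·-0.93 + 3.53 = -0.744 + 3.53 = 2.786
w_new = -4.67 - 0.01·2.786 = -4.67 - 0.02786 = -4.69786

v_new=2.786, w_new=-4.69786


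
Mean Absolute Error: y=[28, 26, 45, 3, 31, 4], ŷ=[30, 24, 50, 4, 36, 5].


Absolute errors: |28-30|=2, |26-24|=2, |45-50|=5, |3-4|=1, |31-36|=5, |4-5|=1
Sum = 16
MAE = 16/6 = 8/3

8/3


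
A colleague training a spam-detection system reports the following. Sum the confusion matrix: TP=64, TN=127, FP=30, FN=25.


Total = TP + TN + FP + FN
= 64 + 127 + 30 + 25
= 246
(Predicted positive: 94, predicted negative: 152)

246


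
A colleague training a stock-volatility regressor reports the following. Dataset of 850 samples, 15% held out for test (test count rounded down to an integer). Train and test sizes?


Test = ⌊850·15/100⌋ = 127
Train = 850 - 127 = 723

Train: 723, Test: 127


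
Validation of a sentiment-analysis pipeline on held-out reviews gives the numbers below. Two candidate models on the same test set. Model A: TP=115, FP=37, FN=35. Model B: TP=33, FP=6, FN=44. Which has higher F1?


Model A: P=115/152=0.7566, R=115/150=0.7667, F1=2PR/(P+R)=2TP/(2TP+FP+FN)=230/302=0.7616
Model B: P=33/39=0.8462, R=33/77=0.4286, F1=2PR/(P+R)=2TP/(2TP+FP+FN)=66/116=0.569
0.7616 > 0.569 → Model A

Model A


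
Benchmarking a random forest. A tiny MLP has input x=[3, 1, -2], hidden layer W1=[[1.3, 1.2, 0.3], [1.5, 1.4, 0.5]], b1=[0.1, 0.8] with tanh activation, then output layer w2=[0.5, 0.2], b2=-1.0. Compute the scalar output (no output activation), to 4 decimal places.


z1[0] = (1.3)·(3) + (1.2)·(1) + (0.3)·(-2) + 0.1 = 4.6
z1[1] = (1.5)·(3) + (1.4)·(1) + (0.5)·(-2) + 0.8 = 5.7
h = tanh(z1) = [0.9998, 1.0]
output = (0.5)·(0.9998) + (0.2)·(1.0) - 1.0 = -0.3001

-0.3001


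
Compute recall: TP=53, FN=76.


Recall = TP/(TP+FN)
= 53/(53+76)
= 53/129 = 41.09%

41.09%


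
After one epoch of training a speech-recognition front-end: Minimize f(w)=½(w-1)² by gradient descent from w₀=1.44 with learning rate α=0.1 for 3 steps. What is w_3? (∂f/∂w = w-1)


step 1: grad = 1.44-1 = 0.44; w = 1.44 - 0.1·(0.44) = 1.396
step 2: grad = 1.396-1 = 0.396; w = 1.396 - 0.1·(0.396) = 1.3564
step 3: grad = 1.3564-1 = 0.3564; w = 1.3564 - 0.1·(0.3564) = 1.32076

1.32076


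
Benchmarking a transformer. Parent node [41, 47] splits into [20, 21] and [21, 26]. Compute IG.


Parent = [41, 47], H_parent = 0.9966
H_left = 0.9996 (n=41), H_right = 0.9918 (n=47)
H_children = (41/88)·0.9996 + (47/88)·0.9918 = 0.9954
IG = 0.9966 - 0.9954 = 0.0012

0.0012


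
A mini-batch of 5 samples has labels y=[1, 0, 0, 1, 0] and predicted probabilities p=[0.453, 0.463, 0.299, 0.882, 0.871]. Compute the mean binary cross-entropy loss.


L[0] = -ln(0.453) = 0.7919
L[1] = -ln(1-0.463) = -ln(0.537) = 0.6218
L[2] = -ln(1-0.299) = -ln(0.701) = 0.3552
L[3] = -ln(0.882) = 0.1256
L[4] = -ln(1-0.871) = -ln(0.129) = 2.0479
mean = (0.7919 + 0.6218 + 0.3552 + 0.1256 + 2.0479)/5 = 0.7885

0.7885


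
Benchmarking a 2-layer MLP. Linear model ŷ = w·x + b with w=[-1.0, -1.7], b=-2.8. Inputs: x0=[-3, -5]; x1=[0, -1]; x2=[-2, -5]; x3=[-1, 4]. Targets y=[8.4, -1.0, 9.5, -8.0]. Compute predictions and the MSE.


ŷ0 = (-1.0)·(-3) + (-1.7)·(-5) - 2.8 = 8.7
ŷ1 = (-1.0)·(0) + (-1.7)·(-1) - 2.8 = -1.1
ŷ2 = (-1.0)·(-2) + (-1.7)·(-5) - 2.8 = 7.7
ŷ3 = (-1.0)·(-1) + (-1.7)·(4) - 2.8 = -8.6
errors² = [0.09, 0.01, 3.24, 0.36]
MSE = 3.7000/4 = 0.925

0.925


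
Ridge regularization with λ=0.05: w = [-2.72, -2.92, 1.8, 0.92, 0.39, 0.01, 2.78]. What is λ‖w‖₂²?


‖w‖₂² = (-2.72)² + (-2.92)² + (1.8)² + (0.92)² + (0.39)² + (0.01)² + (2.78)²
     = 7.3984 + 8.5264 + 3.24 + 0.8464 + 0.1521 + 0.0001 + 7.7284
     = 27.8918
λ·‖w‖₂² = 0.05·27.8918 = 1.39459

1.39459


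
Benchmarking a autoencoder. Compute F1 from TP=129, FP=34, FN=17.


Precision = 129/163 = 0.7914
Recall = 129/146 = 0.8836
F1 = 2·P·R/(P+R) = 2·TP/(2·TP+FP+FN) = 258/(258+34+17) = 258/309 = 0.835

0.835


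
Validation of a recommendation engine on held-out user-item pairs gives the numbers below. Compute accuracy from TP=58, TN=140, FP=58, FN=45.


Accuracy = (TP+TN)/(TP+TN+FP+FN)
= (58+140)/(301)
= 198/301 = 65.78%

65.78%


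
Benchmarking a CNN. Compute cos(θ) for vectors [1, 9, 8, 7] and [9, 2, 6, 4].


A·B = 1·9 + 9·2 + 8·6 + 7·4 = 103
‖A‖ = √195 = 13.9642, ‖B‖ = √137 = 11.7047
cos = 103/(√195·√137) = 103/√26715 = 0.6302

0.6302


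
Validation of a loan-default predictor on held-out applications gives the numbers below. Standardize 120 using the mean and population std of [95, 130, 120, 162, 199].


μ = 141.2, σ = 36.0078
z = (120 - 141.2)/36.0078 = -0.5888

-0.5888


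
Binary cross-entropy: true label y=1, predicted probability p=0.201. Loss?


BCE = -[y·ln(p) + (1-y)·ln(1-p)]
= -1·ln(0.201) - 0
= -ln(0.201) = 1.6045

1.6045


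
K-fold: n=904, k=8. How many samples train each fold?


Fold size = 904/8 = 113
Training per fold = 904 - 113 = 791

791


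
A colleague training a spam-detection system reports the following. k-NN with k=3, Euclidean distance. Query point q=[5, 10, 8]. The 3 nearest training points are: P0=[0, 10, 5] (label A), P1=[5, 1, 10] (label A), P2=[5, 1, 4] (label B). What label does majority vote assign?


d(q,P0) = 5.831  (label A)
d(q,P1) = 9.2195  (label A)
d(q,P2) = 9.8489  (label B)
Votes: A=2, B=1
Majority → A

A


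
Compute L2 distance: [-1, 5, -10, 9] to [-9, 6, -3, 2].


d = √((-1+ 9)² + (5-6)² + (-10+ 3)² + (9-2)²)
  = √(64 + 1 + 49 + 49)
  = √163 = 12.7671

12.7671


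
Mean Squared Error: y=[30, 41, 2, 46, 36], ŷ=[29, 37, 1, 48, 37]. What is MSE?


Squared errors: (30-29)²=1, (41-37)²=16, (2-1)²=1, (46-48)²=4, (36-37)²=1
Sum = 23
MSE = 23/5 = 23/5

23/5


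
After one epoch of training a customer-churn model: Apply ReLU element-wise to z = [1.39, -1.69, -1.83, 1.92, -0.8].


ReLU(1.39) = max(0, 1.39) = 1.39
ReLU(-1.69) = max(0, -1.69) = 0.0
ReLU(-1.83) = max(0, -1.83) = 0.0
ReLU(1.92) = max(0, 1.92) = 1.92
ReLU(-0.8) = max(0, -0.8) = 0.0
result = [1.39, 0.0, 0.0, 1.92, 0.0]

[1.39, 0.0, 0.0, 1.92, 0.0]


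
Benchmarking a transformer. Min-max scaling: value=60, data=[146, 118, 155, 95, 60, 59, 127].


min=59, max=155
(60-59)/(155-59) = 1/96 = 0.0104

0.0104


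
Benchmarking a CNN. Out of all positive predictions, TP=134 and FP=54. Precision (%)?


Precision = TP/(TP+FP)
= 134/(134+54)
= 134/188 = 71.28%

71.28%


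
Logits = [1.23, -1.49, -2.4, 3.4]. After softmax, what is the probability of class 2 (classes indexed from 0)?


Exponentials: e^1.23=3.4212, e^-1.49=0.2254, e^-2.4=0.0907, e^3.4=29.9641
Sum = 33.7014
Softmax = [0.1015, 0.0067, 0.0027, 0.8891]
p[2] = 0.0907/33.7014 = 0.0027

0.0027


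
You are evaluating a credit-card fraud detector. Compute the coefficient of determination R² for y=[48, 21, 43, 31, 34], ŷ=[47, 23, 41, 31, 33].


ȳ = 35.4
SS_res = Σ(y-ŷ)² = 10
SS_tot = Σ(y-ȳ)² = 445.2
R² = 1 - SS_res/SS_tot = 1 - 0.0225 = 0.9775

0.9775


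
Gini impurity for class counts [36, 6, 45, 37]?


Probabilities: [36/124, 6/124, 45/124, 37/124] ≈ [0.2903, 0.0484, 0.3629, 0.2984]
Σpᵢ² = (1296 + 36 + 2025 + 1369)/124² = 4726/15376
Gini = 1 - Σpᵢ² = 1 - 4726/15376 = 0.6926

0.6926


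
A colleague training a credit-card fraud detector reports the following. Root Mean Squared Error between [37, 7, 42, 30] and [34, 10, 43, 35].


MSE = 44/4 = 11
RMSE = √(44/4) = 3.3166

3.3166


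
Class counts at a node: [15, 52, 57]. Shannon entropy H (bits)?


Probabilities: [15/124, 52/124, 57/124] ≈ [0.121, 0.4194, 0.4597]
H = -((15/124)·log₂(15/124) + (52/124)·log₂(52/124) + (57/124)·log₂(57/124))
  = 1.4098 bits

1.4098 bits


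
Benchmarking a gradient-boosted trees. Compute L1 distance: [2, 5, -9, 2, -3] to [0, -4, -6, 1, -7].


d = |2-0| + |5+ 4| + |-9+ 6| + |2-1| + |-3+ 7|
  = 2 + 9 + 3 + 1 + 4
  = 19

19


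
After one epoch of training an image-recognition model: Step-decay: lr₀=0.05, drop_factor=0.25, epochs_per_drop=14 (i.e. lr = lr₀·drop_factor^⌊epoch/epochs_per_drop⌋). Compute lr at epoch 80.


n_drops = ⌊80/14⌋ = 5
lr = 0.05·0.25^5 = 0.05·0.0009765625 = 0.000048828125

0.000048828125


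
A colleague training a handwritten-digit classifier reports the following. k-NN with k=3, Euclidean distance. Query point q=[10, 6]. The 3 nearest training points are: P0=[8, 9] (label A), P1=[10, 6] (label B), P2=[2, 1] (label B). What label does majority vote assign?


d(q,P0) = 3.6056  (label A)
d(q,P1) = 0.0  (label B)
d(q,P2) = 9.434  (label B)
Votes: A=1, B=2
Majority → B

B


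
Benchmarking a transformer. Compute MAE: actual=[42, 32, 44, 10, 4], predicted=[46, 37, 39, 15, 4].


Absolute errors: |42-46|=4, |32-37|=5, |44-39|=5, |10-15|=5, |4-4|=0
Sum = 19
MAE = 19/5 = 19/5

19/5


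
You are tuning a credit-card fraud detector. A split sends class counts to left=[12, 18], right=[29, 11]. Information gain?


Parent = [41, 29], H_parent = 0.9787
H_left = 0.971 (n=30), H_right = 0.8485 (n=40)
H_children = (30/70)·0.971 + (40/70)·0.8485 = 0.901
IG = 0.9787 - 0.901 = 0.0777

0.0777


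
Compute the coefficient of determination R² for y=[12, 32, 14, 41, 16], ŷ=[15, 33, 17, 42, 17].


ȳ = 23
SS_res = Σ(y-ŷ)² = 21
SS_tot = Σ(y-ȳ)² = 656
R² = 1 - SS_res/SS_tot = 1 - 0.032 = 0.968

0.968


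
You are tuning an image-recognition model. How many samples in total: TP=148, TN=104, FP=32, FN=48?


Total = TP + TN + FP + FN
= 148 + 104 + 32 + 48
= 332
(Predicted positive: 180, predicted negative: 152)

332


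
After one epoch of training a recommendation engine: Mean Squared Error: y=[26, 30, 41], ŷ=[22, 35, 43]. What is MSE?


Squared errors: (26-22)²=16, (30-35)²=25, (41-43)²=4
Sum = 45
MSE = 45/3 = 15

15


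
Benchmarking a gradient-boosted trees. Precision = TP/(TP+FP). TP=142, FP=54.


Precision = TP/(TP+FP)
= 142/(142+54)
= 142/196 = 72.45%

72.45%


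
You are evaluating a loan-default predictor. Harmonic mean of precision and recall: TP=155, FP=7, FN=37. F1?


Precision = 155/162 = 0.9568
Recall = 155/192 = 0.8073
F1 = 2·P·R/(P+R) = 2·TP/(2·TP+FP+FN) = 310/(310+7+37) = 310/354 = 0.8757

0.8757


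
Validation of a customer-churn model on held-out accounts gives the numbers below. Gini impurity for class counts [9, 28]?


Probabilities: [9/37, 28/37] ≈ [0.2432, 0.7568]
Σpᵢ² = (81 + 784)/37² = 865/1369
Gini = 1 - Σpᵢ² = 1 - 865/1369 = 0.3682

0.3682


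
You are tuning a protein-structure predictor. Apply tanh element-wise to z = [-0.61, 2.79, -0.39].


tanh(-0.61) = -0.5441
tanh(2.79) = 0.9925
tanh(-0.39) = -0.3714
result = [-0.5441, 0.9925, -0.3714]

[-0.5441, 0.9925, -0.3714]


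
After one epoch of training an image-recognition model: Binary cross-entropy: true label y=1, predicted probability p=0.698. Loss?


BCE = -[y·ln(p) + (1-y)·ln(1-p)]
= -1·ln(0.698) - 0
= -ln(0.698) = 0.3595

0.3595


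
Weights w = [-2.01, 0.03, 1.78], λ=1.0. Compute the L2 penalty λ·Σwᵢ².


‖w‖₂² = (-2.01)² + (0.03)² + (1.78)²
     = 4.0401 + 0.0009 + 3.1684
     = 7.2094
λ·‖w‖₂² = 1.0·7.2094 = 7.2094

7.2094


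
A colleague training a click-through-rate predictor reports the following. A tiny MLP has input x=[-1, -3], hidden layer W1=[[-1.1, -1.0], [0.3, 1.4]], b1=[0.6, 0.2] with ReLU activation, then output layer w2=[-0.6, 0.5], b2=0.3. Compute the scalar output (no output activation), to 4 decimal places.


z1[0] = (-1.1)·(-1) + (-1.0)·(-3) + 0.6 = 4.7
z1[1] = (0.3)·(-1) + (1.4)·(-3) + 0.2 = -4.3
h = ReLU(z1) = [4.7, 0.0]
output = (-0.6)·(4.7) + (0.5)·(0.0) + 0.3 = -2.52

-2.52


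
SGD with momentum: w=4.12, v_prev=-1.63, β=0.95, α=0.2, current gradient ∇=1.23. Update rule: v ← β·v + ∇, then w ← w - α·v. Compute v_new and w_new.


v_new = 0.95·-1.63 + 1.23 = -1.5485 + 1.23 = -0.3185
w_new = 4.12 - 0.2·-0.3185 = 4.12 + 0.0637 = 4.1837

v_new=-0.3185, w_new=4.1837


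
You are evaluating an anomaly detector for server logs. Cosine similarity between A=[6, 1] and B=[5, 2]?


A·B = 6·5 + 1·2 = 32
‖A‖ = √37 = 6.0828, ‖B‖ = √29 = 5.3852
cos = 32/(√37·√29) = 32/√1073 = 0.9769

0.9769


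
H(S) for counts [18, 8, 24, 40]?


Probabilities: [18/90, 8/90, 24/90, 40/90] ≈ [0.2, 0.0889, 0.2667, 0.4444]
H = -((18/90)·log₂(18/90) + (8/90)·log₂(8/90) + (24/90)·log₂(24/90) + (40/90)·log₂(40/90))
  = 1.8032 bits

1.8032 bits


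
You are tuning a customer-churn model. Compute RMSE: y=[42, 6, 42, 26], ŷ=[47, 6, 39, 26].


MSE = 34/4 = 8.5
RMSE = √(34/4) = 2.9155

2.9155


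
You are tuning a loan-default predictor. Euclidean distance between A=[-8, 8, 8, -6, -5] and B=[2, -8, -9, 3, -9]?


d = √((-8-2)² + (8+ 8)² + (8+ 9)² + (-6-3)² + (-5+ 9)²)
  = √(100 + 256 + 289 + 81 + 16)
  = √742 = 27.2397

27.2397


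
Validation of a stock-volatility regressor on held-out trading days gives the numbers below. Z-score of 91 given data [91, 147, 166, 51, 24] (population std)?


μ = 95.8, σ = 54.2859
z = (91 - 95.8)/54.2859 = -0.0884

-0.0884


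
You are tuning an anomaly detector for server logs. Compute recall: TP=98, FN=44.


Recall = TP/(TP+FN)
= 98/(98+44)
= 98/142 = 69.01%

69.01%


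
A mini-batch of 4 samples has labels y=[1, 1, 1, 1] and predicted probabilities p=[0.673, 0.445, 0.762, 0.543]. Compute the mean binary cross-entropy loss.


L[0] = -ln(0.673) = 0.396
L[1] = -ln(0.445) = 0.8097
L[2] = -ln(0.762) = 0.2718
L[3] = -ln(0.543) = 0.6106
mean = (0.396 + 0.8097 + 0.2718 + 0.6106)/4 = 0.522

0.522


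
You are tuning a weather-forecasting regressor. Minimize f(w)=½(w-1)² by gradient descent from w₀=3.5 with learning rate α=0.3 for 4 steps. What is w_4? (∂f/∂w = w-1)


step 1: grad = 3.5-1 = 2.5; w = 3.5 - 0.3·(2.5) = 2.75
step 2: grad = 2.75-1 = 1.75; w = 2.75 - 0.3·(1.75) = 2.225
step 3: grad = 2.225-1 = 1.225; w = 2.225 - 0.3·(1.225) = 1.8575
step 4: grad = 1.8575-1 = 0.8575; w = 1.8575 - 0.3·(0.8575) = 1.60025

1.60025


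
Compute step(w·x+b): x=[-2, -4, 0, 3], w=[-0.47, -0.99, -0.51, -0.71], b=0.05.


z = (-2)·(-0.47) + (-4)·(-0.99) + (0)·(-0.51) + (3)·(-0.71) + 0.05
  = 2.82
step(z) = 1 (z≥0)

1


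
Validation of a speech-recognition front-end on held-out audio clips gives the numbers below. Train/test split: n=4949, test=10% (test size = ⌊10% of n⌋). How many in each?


Test = ⌊4949·10/100⌋ = 494
Train = 4949 - 494 = 4455

Train: 4455, Test: 494


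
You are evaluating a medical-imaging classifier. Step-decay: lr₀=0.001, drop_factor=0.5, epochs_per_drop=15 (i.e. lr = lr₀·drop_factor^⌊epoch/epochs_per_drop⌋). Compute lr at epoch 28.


n_drops = ⌊28/15⌋ = 1
lr = 0.001·0.5^1 = 0.001·0.5 = 0.0005

0.0005


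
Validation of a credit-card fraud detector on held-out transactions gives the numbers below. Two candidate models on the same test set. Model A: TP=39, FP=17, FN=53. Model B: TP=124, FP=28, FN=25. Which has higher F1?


Model A: P=39/56=0.6964, R=39/92=0.4239, F1=2PR/(P+R)=2TP/(2TP+FP+FN)=78/148=0.527
Model B: P=124/152=0.8158, R=124/149=0.8322, F1=2PR/(P+R)=2TP/(2TP+FP+FN)=248/301=0.8239
0.527 < 0.8239 → Model B

Model B


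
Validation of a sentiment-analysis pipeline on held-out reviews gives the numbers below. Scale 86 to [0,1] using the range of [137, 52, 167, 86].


min=52, max=167
(86-52)/(167-52) = 34/115 = 0.2957

0.2957


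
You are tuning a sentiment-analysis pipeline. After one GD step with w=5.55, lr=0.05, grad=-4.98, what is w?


w_new = w - α·∇
= 5.55 - 0.05·-4.98
= 5.55 + 0.249
= 5.799

5.799


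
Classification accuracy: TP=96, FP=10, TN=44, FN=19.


Accuracy = (TP+TN)/(TP+TN+FP+FN)
= (96+44)/(169)
= 140/169 = 82.84%

82.84%


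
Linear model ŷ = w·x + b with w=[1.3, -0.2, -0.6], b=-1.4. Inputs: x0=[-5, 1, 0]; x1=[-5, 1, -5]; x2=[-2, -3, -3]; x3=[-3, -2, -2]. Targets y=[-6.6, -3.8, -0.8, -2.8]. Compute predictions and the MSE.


ŷ0 = (1.3)·(-5) + (-0.2)·(1) + (-0.6)·(0) - 1.4 = -8.1
ŷ1 = (1.3)·(-5) + (-0.2)·(1) + (-0.6)·(-5) - 1.4 = -5.1
ŷ2 = (1.3)·(-2) + (-0.2)·(-3) + (-0.6)·(-3) - 1.4 = -1.6
ŷ3 = (1.3)·(-3) + (-0.2)·(-2) + (-0.6)·(-2) - 1.4 = -3.7
errors² = [2.25, 1.69, 0.64, 0.81]
MSE = 5.3900/4 = 1.3475

1.3475


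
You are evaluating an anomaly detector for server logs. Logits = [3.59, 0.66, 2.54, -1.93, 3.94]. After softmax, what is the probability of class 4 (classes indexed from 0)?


Exponentials: e^3.59=36.2341, e^0.66=1.9348, e^2.54=12.6797, e^-1.93=0.1451, e^3.94=51.4186
Sum = 102.4123
Softmax = [0.3538, 0.0189, 0.1238, 0.0014, 0.5021]
p[4] = 51.4186/102.4123 = 0.5021

0.5021


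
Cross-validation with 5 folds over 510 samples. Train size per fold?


Fold size = 510/5 = 102
Training per fold = 510 - 102 = 408

408


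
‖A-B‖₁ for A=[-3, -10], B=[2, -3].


d = |-3-2| + |-10+ 3|
  = 5 + 7
  = 12

12


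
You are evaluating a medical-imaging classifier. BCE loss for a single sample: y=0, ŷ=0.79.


BCE = -[y·ln(p) + (1-y)·ln(1-p)]
= -0 - 1·ln(1-0.79)
= -ln(0.21) = 1.5606

1.5606


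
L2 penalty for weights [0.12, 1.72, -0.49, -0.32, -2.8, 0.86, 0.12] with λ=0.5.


‖w‖₂² = (0.12)² + (1.72)² + (-0.49)² + (-0.32)² + (-2.8)² + (0.86)² + (0.12)²
     = 0.0144 + 2.9584 + 0.2401 + 0.1024 + 7.84 + 0.7396 + 0.0144
     = 11.9093
λ·‖w‖₂² = 0.5·11.9093 = 5.95465

5.95465


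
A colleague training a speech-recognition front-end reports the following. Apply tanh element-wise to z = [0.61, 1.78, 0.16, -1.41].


tanh(0.61) = 0.5441
tanh(1.78) = 0.9447
tanh(0.16) = 0.1586
tanh(-1.41) = -0.8875
result = [0.5441, 0.9447, 0.1586, -0.8875]

[0.5441, 0.9447, 0.1586, -0.8875]


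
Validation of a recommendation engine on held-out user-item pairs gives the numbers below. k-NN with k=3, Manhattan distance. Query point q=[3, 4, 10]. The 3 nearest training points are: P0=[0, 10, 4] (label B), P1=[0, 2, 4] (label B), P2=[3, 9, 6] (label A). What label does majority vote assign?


d(q,P0) = 15  (label B)
d(q,P1) = 11  (label B)
d(q,P2) = 9  (label A)
Votes: A=1, B=2
Majority → B

B


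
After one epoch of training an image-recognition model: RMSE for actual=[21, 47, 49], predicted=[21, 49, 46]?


MSE = 13/3 = 4.3333
RMSE = √(13/3) = 2.0817

2.0817


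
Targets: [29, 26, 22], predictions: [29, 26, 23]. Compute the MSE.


Squared errors: (29-29)²=0, (26-26)²=0, (22-23)²=1
Sum = 1
MSE = 1/3 = 1/3

1/3


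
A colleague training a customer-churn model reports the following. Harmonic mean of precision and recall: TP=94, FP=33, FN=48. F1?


Precision = 94/127 = 0.7402
Recall = 94/142 = 0.662
F1 = 2·P·R/(P+R) = 2·TP/(2·TP+FP+FN) = 188/(188+33+48) = 188/269 = 0.6989

0.6989


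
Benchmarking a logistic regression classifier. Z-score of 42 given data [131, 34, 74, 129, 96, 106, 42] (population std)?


μ = 87.4286, σ = 36.142
z = (42 - 87.4286)/36.142 = -1.2569

-1.2569


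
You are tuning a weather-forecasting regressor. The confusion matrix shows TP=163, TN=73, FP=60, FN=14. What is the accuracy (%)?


Accuracy = (TP+TN)/(TP+TN+FP+FN)
= (163+73)/(310)
= 236/310 = 76.13%

76.13%


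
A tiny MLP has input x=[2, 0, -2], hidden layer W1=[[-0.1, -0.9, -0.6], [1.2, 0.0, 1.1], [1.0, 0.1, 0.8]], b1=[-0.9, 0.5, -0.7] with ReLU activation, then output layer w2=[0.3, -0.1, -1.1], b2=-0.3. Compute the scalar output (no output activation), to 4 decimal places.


z1[0] = (-0.1)·(2) + (-0.9)·(0) + (-0.6)·(-2) - 0.9 = 0.1
z1[1] = (1.2)·(2) + (0.0)·(0) + (1.1)·(-2) + 0.5 = 0.7
z1[2] = (1.0)·(2) + (0.1)·(0) + (0.8)·(-2) - 0.7 = -0.3
h = ReLU(z1) = [0.1, 0.7, 0.0]
output = (0.3)·(0.1) + (-0.1)·(0.7) + (-1.1)·(0.0) - 0.3 = -0.34

-0.34


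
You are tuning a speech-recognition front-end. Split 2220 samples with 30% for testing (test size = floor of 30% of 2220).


Test = ⌊2220·30/100⌋ = 666
Train = 2220 - 666 = 1554

Train: 1554, Test: 666


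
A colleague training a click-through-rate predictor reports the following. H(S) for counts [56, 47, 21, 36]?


Probabilities: [56/160, 47/160, 21/160, 36/160] ≈ [0.35, 0.2938, 0.1313, 0.225]
H = -((56/160)·log₂(56/160) + (47/160)·log₂(47/160) + (21/160)·log₂(21/160) + (36/160)·log₂(36/160))
  = 1.918 bits

1.918 bits


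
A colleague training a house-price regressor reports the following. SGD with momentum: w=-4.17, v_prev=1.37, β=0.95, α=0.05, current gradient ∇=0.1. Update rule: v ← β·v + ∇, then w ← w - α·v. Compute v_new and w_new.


v_new = 0.95·1.37 + 0.1 = 1.3015 + 0.1 = 1.4015
w_new = -4.17 - 0.05·1.4015 = -4.17 - 0.070075 = -4.240075

v_new=1.4015, w_new=-4.240075


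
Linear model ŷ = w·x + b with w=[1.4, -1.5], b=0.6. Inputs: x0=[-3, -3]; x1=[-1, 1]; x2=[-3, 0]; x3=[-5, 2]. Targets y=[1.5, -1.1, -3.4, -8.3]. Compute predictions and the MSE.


ŷ0 = (1.4)·(-3) + (-1.5)·(-3) + 0.6 = 0.9
ŷ1 = (1.4)·(-1) + (-1.5)·(1) + 0.6 = -2.3
ŷ2 = (1.4)·(-3) + (-1.5)·(0) + 0.6 = -3.6
ŷ3 = (1.4)·(-5) + (-1.5)·(2) + 0.6 = -9.4
errors² = [0.36, 1.44, 0.04, 1.21]
MSE = 3.0500/4 = 0.7625

0.7625


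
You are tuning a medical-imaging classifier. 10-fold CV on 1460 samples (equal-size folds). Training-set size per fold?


Fold size = 1460/10 = 146
Training per fold = 1460 - 146 = 1314

1314


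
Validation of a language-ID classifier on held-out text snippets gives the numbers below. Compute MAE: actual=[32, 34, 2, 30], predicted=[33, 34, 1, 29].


Absolute errors: |32-33|=1, |34-34|=0, |2-1|=1, |30-29|=1
Sum = 3
MAE = 3/4 = 3/4

3/4


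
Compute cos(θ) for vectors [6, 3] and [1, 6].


A·B = 6·1 + 3·6 = 24
‖A‖ = √45 = 6.7082, ‖B‖ = √37 = 6.0828
cos = 24/(√45·√37) = 24/√1665 = 0.5882

0.5882
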